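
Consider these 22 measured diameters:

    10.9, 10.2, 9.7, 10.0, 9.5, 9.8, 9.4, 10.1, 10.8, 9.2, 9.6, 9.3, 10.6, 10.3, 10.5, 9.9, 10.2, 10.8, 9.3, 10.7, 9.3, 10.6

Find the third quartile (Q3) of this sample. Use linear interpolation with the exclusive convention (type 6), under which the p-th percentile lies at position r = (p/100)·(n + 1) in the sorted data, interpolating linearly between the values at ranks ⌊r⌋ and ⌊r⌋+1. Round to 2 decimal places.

Sorted: 9.2, 9.3, 9.3, 9.3, 9.4, 9.5, 9.6, 9.7, 9.8, 9.9, 10.0, 10.1, 10.2, 10.2, 10.3, 10.5, 10.6, 10.6, 10.7, 10.8, 10.8, 10.9.
n = 22.
r = (75/100)·(22 + 1) = 17.25.
Rank 17 is 10.6 and rank 18 is 10.6.
Interpolate: 10.6 + 0.25·(10.6 − 10.6) = 10.6 + 0.25·0 = 10.6.

10.60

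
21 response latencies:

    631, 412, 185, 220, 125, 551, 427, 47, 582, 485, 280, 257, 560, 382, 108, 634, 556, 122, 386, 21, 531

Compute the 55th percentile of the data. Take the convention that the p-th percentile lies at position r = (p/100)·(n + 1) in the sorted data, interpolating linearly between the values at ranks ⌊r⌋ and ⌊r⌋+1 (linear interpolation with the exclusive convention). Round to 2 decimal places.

413.50

Sorted: 21, 47, 108, 122, 125, 185, 220, 257, 280, 382, 386, 412, 427, 485, 531, 551, 556, 560, 582, 631, 634.
n = 21.
r = (55/100)·(21 + 1) = 12.1.
Rank 12 is 412 and rank 13 is 427.
Interpolate: 412 + 0.1·(427 − 412) = 412 + 0.1·15 = 413.5.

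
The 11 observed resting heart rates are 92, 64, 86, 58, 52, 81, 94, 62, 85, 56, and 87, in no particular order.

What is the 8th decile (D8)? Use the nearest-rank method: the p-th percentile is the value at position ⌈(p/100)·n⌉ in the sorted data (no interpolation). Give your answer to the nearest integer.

Sorted: 52, 56, 58, 62, 64, 81, 85, 86, 87, 92, 94.
n = 11.
Position = ⌈80/100 · 11⌉ = ⌈8.8⌉ = 9.
The value at rank 9 is 87.

87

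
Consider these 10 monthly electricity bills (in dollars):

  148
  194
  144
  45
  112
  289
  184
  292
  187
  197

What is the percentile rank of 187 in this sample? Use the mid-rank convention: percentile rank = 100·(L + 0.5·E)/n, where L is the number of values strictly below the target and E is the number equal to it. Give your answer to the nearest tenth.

55.0

Sorted: 45, 112, 144, 148, 184, 187, 194, 197, 289, 292.
Count below 187: L = 5; count equal: E = 1; n = 10.
Percentile rank = 100·(5 + 0.5·1)/10 = 100·5.5/10 = 55.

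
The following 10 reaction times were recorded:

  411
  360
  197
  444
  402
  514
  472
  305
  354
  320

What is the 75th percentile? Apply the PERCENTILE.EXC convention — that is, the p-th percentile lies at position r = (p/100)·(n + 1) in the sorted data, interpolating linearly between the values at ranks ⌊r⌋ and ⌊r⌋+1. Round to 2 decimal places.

Sorted: 197, 305, 320, 354, 360, 402, 411, 444, 472, 514.
n = 10.
r = (75/100)·(10 + 1) = 8.25.
Rank 8 is 444 and rank 9 is 472.
Interpolate: 444 + 0.25·(472 − 444) = 444 + 0.25·28 = 451.

451.00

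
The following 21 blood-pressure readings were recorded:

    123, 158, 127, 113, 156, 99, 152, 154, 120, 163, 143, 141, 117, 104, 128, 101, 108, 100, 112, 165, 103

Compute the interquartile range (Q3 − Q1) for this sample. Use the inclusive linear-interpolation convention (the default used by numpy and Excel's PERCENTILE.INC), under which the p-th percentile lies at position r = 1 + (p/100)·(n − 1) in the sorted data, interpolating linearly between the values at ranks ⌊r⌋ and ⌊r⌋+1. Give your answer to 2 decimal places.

Sorted: 99, 100, 101, 103, 104, 108, 112, 113, 117, 120, 123, 127, 128, 141, 143, 152, 154, 156, 158, 163, 165.
n = 21.
P25: r = 6 (integer) → 108.
P75: r = 16 (integer) → 152.
Difference: 152 − 108 = 44.

44.00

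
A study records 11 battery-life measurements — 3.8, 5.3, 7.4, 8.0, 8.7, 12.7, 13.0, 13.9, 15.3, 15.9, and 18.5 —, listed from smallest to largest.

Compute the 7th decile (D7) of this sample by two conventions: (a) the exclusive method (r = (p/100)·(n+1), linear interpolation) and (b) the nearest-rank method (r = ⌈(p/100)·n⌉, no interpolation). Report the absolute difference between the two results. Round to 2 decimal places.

0.56

n = 11.
(a) r = 8.4; between ranks 8 (13.9) and 9 (15.3): 14.46.
(b) the nearest-rank method: rank 8 → 13.9.
|14.46 − 13.9| = 0.56.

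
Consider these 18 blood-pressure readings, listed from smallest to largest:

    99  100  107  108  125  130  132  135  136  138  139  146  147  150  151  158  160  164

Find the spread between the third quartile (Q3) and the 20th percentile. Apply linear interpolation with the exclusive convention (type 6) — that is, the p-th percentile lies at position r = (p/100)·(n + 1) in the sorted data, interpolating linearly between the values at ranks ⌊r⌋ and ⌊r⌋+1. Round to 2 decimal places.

n = 18.
P20: r = 3.8; ranks 3–4 are 107, 108; interpolating gives 107.8.
P75: r = 14.25; ranks 14–15 are 150, 151; interpolating gives 150.25.
Difference: 150.25 − 107.8 = 42.45.

42.45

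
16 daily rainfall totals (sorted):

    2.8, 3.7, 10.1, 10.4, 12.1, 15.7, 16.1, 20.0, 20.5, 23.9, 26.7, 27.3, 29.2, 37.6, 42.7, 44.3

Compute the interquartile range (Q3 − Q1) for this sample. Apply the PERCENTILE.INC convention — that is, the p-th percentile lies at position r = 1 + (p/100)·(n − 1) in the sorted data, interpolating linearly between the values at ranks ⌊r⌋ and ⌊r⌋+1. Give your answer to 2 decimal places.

n = 16.
P25: r = 4.75; ranks 4–5 are 10.4, 12.1; interpolating gives 11.675.
P75: r = 12.25; ranks 12–13 are 27.3, 29.2; interpolating gives 27.775.
Difference: 27.775 − 11.675 = 16.1.

16.10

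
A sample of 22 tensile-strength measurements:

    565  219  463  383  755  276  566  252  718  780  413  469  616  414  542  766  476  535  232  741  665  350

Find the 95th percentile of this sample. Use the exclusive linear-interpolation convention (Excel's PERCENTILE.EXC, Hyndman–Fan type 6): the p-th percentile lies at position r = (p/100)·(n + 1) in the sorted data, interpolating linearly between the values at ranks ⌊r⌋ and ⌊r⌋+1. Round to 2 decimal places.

777.90

Sorted: 219, 232, 252, 276, 350, 383, 413, 414, 463, 469, 476, 535, 542, 565, 566, 616, 665, 718, 741, 755, 766, 780.
n = 22.
r = (95/100)·(22 + 1) = 21.85.
Rank 21 is 766 and rank 22 is 780.
Interpolate: 766 + 0.85·(780 − 766) = 766 + 0.85·14 = 777.9.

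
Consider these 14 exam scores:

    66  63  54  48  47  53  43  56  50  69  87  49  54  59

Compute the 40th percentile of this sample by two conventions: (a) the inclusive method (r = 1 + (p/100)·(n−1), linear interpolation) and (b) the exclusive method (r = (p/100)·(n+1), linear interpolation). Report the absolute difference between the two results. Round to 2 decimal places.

Sorted: 43, 47, 48, 49, 50, 53, 54, 54, 56, 59, 63, 66, 69, 87.
n = 14.
(a) r = 6.2; between ranks 6 (53) and 7 (54): 53.2.
(b) r = 6 → value at rank 6 = 53.
|53.2 − 53| = 0.2.

0.20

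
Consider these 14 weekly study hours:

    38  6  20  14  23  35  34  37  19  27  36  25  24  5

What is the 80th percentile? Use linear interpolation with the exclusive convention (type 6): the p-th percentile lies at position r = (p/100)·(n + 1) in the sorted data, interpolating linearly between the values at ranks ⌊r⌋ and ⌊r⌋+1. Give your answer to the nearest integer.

Sorted: 5, 6, 14, 19, 20, 23, 24, 25, 27, 34, 35, 36, 37, 38.
n = 14.
r = (80/100)·(14 + 1) = 12.
r is an integer, so P80 is the value at rank 12: 36.

36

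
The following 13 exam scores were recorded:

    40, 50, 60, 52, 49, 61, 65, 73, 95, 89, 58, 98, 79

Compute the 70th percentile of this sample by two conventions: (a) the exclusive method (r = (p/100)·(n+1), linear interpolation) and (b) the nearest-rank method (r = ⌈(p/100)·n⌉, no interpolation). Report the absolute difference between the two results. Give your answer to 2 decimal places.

Sorted: 40, 49, 50, 52, 58, 60, 61, 65, 73, 79, 89, 95, 98.
n = 13.
(a) r = 9.8; between ranks 9 (73) and 10 (79): 77.8.
(b) the nearest-rank method: rank 10 → 79.
|77.8 − 79| = 1.2.

1.20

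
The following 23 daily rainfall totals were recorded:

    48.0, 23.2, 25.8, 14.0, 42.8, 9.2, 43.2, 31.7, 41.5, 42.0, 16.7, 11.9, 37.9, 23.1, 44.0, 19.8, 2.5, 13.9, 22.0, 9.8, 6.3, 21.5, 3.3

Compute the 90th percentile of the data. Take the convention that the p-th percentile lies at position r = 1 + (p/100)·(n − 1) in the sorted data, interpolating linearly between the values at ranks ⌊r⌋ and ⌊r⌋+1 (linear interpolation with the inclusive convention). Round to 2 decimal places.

Sorted: 2.5, 3.3, 6.3, 9.2, 9.8, 11.9, 13.9, 14.0, 16.7, 19.8, 21.5, 22.0, 23.1, 23.2, 25.8, 31.7, 37.9, 41.5, 42.0, 42.8, 43.2, 44.0, 48.0.
n = 23.
r = 1 + (90/100)·(23 − 1) = 1 + 19.8 = 20.8.
Rank 20 is 42.8 and rank 21 is 43.2.
Interpolate: 42.8 + 0.8·(43.2 − 42.8) = 42.8 + 0.8·0.4 = 43.12.

43.12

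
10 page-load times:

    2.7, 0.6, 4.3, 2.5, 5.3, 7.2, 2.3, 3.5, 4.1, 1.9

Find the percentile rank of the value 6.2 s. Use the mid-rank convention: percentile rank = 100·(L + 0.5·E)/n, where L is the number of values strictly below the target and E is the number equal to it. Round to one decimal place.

Sorted: 0.6, 1.9, 2.3, 2.5, 2.7, 3.5, 4.1, 4.3, 5.3, 7.2.
Count below 6.2: L = 9; count equal: E = 0; n = 10.
Percentile rank = 100·(9 + 0.5·0)/10 = 100·9/10 = 90.

90.0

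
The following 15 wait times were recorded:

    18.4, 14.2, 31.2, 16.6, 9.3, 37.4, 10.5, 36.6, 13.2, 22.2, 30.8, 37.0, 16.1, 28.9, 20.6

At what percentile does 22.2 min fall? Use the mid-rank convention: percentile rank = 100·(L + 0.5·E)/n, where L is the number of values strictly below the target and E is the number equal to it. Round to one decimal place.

Sorted: 9.3, 10.5, 13.2, 14.2, 16.1, 16.6, 18.4, 20.6, 22.2, 28.9, 30.8, 31.2, 36.6, 37.0, 37.4.
Count below 22.2: L = 8; count equal: E = 1; n = 15.
Percentile rank = 100·(8 + 0.5·1)/15 = 100·8.5/15 = 56.67.

56.7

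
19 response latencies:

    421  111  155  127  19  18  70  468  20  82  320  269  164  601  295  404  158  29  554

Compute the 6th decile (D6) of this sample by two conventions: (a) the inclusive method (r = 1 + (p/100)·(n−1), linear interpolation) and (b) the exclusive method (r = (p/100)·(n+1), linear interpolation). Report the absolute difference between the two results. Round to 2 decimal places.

21.00

Sorted: 18, 19, 20, 29, 70, 82, 111, 127, 155, 158, 164, 269, 295, 320, 404, 421, 468, 554, 601.
n = 19.
(a) r = 11.8; between ranks 11 (164) and 12 (269): 248.
(b) r = 12 → value at rank 12 = 269.
|248 − 269| = 21.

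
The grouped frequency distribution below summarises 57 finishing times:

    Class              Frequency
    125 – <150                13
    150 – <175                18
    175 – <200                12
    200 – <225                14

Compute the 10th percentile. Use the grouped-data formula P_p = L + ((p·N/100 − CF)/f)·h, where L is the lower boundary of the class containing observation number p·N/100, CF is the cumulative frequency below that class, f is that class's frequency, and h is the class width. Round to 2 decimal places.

N = 57; target position k = 10/100 · 57 = 5.7.
Cumulative frequencies: 13, 31, 43, 57.
Observation 5.7 falls in the class 125 – <150.
L = 125, CF = 0, f = 13, h = 25.
P10 = 125 + ((5.7 − 0)/13)·25 = 125 + 10.9615 = 135.962.

135.96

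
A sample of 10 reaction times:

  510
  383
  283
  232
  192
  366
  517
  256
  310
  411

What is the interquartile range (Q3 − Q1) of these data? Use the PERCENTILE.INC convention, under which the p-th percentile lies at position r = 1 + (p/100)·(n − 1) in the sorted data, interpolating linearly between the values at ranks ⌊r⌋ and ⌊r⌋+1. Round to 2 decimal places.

Sorted: 192, 232, 256, 283, 310, 366, 383, 411, 510, 517.
n = 10.
P25: r = 3.25; ranks 3–4 are 256, 283; interpolating gives 262.75.
P75: r = 7.75; ranks 7–8 are 383, 411; interpolating gives 404.
Difference: 404 − 262.75 = 141.25.

141.25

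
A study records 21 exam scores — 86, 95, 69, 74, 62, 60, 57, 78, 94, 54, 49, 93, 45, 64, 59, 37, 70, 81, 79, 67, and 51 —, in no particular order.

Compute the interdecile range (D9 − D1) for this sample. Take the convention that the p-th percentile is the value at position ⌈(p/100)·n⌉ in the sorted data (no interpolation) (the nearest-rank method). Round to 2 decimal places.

44.00

Sorted: 37, 45, 49, 51, 54, 57, 59, 60, 62, 64, 67, 69, 70, 74, 78, 79, 81, 86, 93, 94, 95.
n = 21.
P10: rank ⌈10/100·21⌉ = 3 → 49.
P90: rank ⌈90/100·21⌉ = 19 → 93.
Difference: 93 − 49 = 44.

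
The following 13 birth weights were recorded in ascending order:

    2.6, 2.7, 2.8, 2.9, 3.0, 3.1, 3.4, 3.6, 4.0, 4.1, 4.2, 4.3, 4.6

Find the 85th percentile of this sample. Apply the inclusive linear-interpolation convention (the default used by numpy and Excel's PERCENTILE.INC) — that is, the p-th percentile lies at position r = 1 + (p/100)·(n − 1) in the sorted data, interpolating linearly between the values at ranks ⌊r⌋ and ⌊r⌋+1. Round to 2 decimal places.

n = 13.
r = 1 + (85/100)·(13 − 1) = 1 + 10.2 = 11.2.
Rank 11 is 4.2 and rank 12 is 4.3.
Interpolate: 4.2 + 0.2·(4.3 − 4.2) = 4.2 + 0.2·0.1 = 4.22.

4.22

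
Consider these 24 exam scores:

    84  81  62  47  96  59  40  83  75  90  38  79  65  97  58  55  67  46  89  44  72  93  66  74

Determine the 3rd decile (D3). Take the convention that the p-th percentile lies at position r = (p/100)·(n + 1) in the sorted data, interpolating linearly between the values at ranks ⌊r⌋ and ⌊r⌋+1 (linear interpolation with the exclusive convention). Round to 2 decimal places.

Sorted: 38, 40, 44, 46, 47, 55, 58, 59, 62, 65, 66, 67, 72, 74, 75, 79, 81, 83, 84, 89, 90, 93, 96, 97.
n = 24.
r = (30/100)·(24 + 1) = 7.5.
Rank 7 is 58 and rank 8 is 59.
Interpolate: 58 + 0.5·(59 − 58) = 58 + 0.5·1 = 58.5.

58.50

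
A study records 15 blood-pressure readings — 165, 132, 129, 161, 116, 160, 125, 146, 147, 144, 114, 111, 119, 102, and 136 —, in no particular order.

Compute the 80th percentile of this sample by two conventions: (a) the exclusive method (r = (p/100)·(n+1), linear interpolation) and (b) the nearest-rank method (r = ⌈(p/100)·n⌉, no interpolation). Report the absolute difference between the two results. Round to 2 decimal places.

Sorted: 102, 111, 114, 116, 119, 125, 129, 132, 136, 144, 146, 147, 160, 161, 165.
n = 15.
(a) r = 12.8; between ranks 12 (147) and 13 (160): 157.4.
(b) the nearest-rank method: rank 12 → 147.
|157.4 − 147| = 10.4.

10.40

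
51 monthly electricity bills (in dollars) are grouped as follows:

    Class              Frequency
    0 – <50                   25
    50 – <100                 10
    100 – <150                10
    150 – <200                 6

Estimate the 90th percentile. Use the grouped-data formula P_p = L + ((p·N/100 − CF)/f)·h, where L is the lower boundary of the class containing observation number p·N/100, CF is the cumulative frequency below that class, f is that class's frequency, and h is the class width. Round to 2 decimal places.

157.50

N = 51; target position k = 90/100 · 51 = 45.9.
Cumulative frequencies: 25, 35, 45, 51.
Observation 45.9 falls in the class 150 – <200.
L = 150, CF = 45, f = 6, h = 50.
P90 = 150 + ((45.9 − 45)/6)·50 = 150 + 7.5 = 157.5.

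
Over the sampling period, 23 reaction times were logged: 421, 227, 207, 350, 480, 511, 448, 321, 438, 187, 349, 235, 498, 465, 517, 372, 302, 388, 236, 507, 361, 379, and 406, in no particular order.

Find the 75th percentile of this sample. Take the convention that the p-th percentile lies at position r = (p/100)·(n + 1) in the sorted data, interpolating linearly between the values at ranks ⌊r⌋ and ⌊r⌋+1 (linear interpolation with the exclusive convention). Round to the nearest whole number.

465

Sorted: 187, 207, 227, 235, 236, 302, 321, 349, 350, 361, 372, 379, 388, 406, 421, 438, 448, 465, 480, 498, 507, 511, 517.
n = 23.
r = (75/100)·(23 + 1) = 18.
r is an integer, so P75 is the value at rank 18: 465.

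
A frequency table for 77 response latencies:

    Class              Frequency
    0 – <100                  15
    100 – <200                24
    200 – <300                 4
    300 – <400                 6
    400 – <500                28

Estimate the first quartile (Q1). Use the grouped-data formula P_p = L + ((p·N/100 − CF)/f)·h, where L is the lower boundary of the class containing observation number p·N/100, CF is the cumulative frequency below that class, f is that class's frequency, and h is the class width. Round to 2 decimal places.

N = 77; target position k = 25/100 · 77 = 19.25.
Cumulative frequencies: 15, 39, 43, 49, 77.
Observation 19.25 falls in the class 100 – <200.
L = 100, CF = 15, f = 24, h = 100.
P25 = 100 + ((19.25 − 15)/24)·100 = 100 + 17.7083 = 117.708.

117.71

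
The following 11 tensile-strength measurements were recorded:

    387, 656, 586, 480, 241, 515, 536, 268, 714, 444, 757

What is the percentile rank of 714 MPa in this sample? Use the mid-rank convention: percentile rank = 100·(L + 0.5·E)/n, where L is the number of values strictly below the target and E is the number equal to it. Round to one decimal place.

Sorted: 241, 268, 387, 444, 480, 515, 536, 586, 656, 714, 757.
Count below 714: L = 9; count equal: E = 1; n = 11.
Percentile rank = 100·(9 + 0.5·1)/11 = 100·9.5/11 = 86.36.

86.4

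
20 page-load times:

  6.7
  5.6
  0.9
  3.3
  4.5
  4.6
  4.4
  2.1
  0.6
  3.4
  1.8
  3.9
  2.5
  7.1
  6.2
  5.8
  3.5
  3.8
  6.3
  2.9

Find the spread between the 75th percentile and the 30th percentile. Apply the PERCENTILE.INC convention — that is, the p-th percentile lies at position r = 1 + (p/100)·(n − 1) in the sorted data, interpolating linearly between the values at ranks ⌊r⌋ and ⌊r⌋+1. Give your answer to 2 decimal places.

2.47

Sorted: 0.6, 0.9, 1.8, 2.1, 2.5, 2.9, 3.3, 3.4, 3.5, 3.8, 3.9, 4.4, 4.5, 4.6, 5.6, 5.8, 6.2, 6.3, 6.7, 7.1.
n = 20.
P30: r = 6.7; ranks 6–7 are 2.9, 3.3; interpolating gives 3.18.
P75: r = 15.25; ranks 15–16 are 5.6, 5.8; interpolating gives 5.65.
Difference: 5.65 − 3.18 = 2.47.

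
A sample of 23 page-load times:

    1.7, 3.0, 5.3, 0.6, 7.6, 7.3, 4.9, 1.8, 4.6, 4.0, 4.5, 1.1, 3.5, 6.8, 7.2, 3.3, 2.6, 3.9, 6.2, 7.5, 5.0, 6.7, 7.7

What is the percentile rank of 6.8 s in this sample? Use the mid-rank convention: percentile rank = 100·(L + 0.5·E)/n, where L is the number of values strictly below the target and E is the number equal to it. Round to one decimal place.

76.1

Sorted: 0.6, 1.1, 1.7, 1.8, 2.6, 3.0, 3.3, 3.5, 3.9, 4.0, 4.5, 4.6, 4.9, 5.0, 5.3, 6.2, 6.7, 6.8, 7.2, 7.3, 7.5, 7.6, 7.7.
Count below 6.8: L = 17; count equal: E = 1; n = 23.
Percentile rank = 100·(17 + 0.5·1)/23 = 100·17.5/23 = 76.09.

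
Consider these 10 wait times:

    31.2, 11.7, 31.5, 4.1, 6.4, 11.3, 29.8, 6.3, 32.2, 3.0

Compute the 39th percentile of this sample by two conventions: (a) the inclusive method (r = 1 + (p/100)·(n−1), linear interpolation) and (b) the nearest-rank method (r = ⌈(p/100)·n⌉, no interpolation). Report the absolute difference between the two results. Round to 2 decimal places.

2.50

Sorted: 3.0, 4.1, 6.3, 6.4, 11.3, 11.7, 29.8, 31.2, 31.5, 32.2.
n = 10.
(a) r = 4.51; between ranks 4 (6.4) and 5 (11.3): 8.899.
(b) the nearest-rank method: rank 4 → 6.4.
|8.899 − 6.4| = 2.499.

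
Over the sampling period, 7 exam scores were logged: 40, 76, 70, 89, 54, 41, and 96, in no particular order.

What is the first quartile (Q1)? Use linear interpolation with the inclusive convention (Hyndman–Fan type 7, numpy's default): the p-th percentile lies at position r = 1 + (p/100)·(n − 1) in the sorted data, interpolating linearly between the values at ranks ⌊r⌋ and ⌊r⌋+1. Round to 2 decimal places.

Sorted: 40, 41, 54, 70, 76, 89, 96.
n = 7.
r = 1 + (25/100)·(7 − 1) = 1 + 1.5 = 2.5.
Rank 2 is 41 and rank 3 is 54.
Interpolate: 41 + 0.5·(54 − 41) = 41 + 0.5·13 = 47.5.

47.50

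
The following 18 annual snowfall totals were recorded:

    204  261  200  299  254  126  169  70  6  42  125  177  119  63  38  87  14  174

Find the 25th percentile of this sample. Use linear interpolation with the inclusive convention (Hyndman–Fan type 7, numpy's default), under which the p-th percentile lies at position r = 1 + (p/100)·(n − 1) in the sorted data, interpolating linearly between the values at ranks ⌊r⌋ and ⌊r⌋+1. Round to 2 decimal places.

64.75

Sorted: 6, 14, 38, 42, 63, 70, 87, 119, 125, 126, 169, 174, 177, 200, 204, 254, 261, 299.
n = 18.
r = 1 + (25/100)·(18 − 1) = 1 + 4.25 = 5.25.
Rank 5 is 63 and rank 6 is 70.
Interpolate: 63 + 0.25·(70 − 63) = 63 + 0.25·7 = 64.75.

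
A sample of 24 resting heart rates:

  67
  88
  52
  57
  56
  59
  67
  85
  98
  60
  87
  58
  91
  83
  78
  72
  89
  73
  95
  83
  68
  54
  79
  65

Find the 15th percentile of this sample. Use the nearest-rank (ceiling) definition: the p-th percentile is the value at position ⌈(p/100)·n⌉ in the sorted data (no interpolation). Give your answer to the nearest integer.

57

Sorted: 52, 54, 56, 57, 58, 59, 60, 65, 67, 67, 68, 72, 73, 78, 79, 83, 83, 85, 87, 88, 89, 91, 95, 98.
n = 24.
Position = ⌈15/100 · 24⌉ = ⌈3.6⌉ = 4.
The value at rank 4 is 57.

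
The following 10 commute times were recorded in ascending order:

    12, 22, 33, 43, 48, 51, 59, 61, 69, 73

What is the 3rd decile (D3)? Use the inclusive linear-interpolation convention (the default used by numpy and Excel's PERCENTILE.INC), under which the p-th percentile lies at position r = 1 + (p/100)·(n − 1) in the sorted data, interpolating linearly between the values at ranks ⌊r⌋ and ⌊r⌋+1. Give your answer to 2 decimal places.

n = 10.
r = 1 + (30/100)·(10 − 1) = 1 + 2.7 = 3.7.
Rank 3 is 33 and rank 4 is 43.
Interpolate: 33 + 0.7·(43 − 33) = 33 + 0.7·10 = 40.

40.00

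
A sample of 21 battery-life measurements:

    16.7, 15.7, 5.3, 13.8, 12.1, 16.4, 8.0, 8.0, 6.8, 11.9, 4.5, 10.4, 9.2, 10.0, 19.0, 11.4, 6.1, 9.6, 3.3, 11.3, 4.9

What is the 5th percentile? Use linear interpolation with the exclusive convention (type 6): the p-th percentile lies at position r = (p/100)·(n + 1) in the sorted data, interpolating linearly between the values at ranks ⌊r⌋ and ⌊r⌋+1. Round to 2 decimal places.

3.42

Sorted: 3.3, 4.5, 4.9, 5.3, 6.1, 6.8, 8.0, 8.0, 9.2, 9.6, 10.0, 10.4, 11.3, 11.4, 11.9, 12.1, 13.8, 15.7, 16.4, 16.7, 19.0.
n = 21.
r = (5/100)·(21 + 1) = 1.1.
Rank 1 is 3.3 and rank 2 is 4.5.
Interpolate: 3.3 + 0.1·(4.5 − 3.3) = 3.3 + 0.1·1.2 = 3.42.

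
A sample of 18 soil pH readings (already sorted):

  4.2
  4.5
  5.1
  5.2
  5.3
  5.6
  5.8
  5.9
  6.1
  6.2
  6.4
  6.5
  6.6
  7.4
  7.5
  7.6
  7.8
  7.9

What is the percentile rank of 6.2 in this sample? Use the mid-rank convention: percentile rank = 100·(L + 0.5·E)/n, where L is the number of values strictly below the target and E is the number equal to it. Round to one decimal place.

Count below 6.2: L = 9; count equal: E = 1; n = 18.
Percentile rank = 100·(9 + 0.5·1)/18 = 100·9.5/18 = 52.78.

52.8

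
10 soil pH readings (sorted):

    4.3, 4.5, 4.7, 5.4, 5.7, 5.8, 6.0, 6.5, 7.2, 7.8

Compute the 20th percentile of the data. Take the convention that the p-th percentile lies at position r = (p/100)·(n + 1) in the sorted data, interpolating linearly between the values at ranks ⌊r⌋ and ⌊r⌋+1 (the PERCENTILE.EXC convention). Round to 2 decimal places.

n = 10.
r = (20/100)·(10 + 1) = 2.2.
Rank 2 is 4.5 and rank 3 is 4.7.
Interpolate: 4.5 + 0.2·(4.7 − 4.5) = 4.5 + 0.2·0.2 = 4.54.

4.54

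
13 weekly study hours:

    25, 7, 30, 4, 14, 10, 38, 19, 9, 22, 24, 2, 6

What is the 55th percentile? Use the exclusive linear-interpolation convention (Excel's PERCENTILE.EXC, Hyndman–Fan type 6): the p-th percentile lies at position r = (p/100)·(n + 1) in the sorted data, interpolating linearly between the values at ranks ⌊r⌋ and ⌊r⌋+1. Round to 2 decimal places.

Sorted: 2, 4, 6, 7, 9, 10, 14, 19, 22, 24, 25, 30, 38.
n = 13.
r = (55/100)·(13 + 1) = 7.7.
Rank 7 is 14 and rank 8 is 19.
Interpolate: 14 + 0.7·(19 − 14) = 14 + 0.7·5 = 17.5.

17.50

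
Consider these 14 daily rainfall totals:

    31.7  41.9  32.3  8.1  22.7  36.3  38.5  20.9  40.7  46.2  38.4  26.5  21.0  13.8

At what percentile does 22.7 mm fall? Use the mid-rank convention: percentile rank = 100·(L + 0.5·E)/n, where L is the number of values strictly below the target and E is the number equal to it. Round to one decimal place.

32.1

Sorted: 8.1, 13.8, 20.9, 21.0, 22.7, 26.5, 31.7, 32.3, 36.3, 38.4, 38.5, 40.7, 41.9, 46.2.
Count below 22.7: L = 4; count equal: E = 1; n = 14.
Percentile rank = 100·(4 + 0.5·1)/14 = 100·4.5/14 = 32.14.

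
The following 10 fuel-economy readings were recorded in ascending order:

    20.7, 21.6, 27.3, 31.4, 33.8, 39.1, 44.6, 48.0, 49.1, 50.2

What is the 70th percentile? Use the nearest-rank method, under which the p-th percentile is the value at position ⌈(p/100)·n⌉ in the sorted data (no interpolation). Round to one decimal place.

n = 10.
Position = ⌈70/100 · 10⌉ = ⌈7⌉ = 7.
The value at rank 7 is 44.6.

44.6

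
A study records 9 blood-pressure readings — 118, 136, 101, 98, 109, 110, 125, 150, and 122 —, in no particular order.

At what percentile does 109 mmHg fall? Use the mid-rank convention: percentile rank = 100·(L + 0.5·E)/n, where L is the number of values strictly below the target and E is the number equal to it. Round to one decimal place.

27.8

Sorted: 98, 101, 109, 110, 118, 122, 125, 136, 150.
Count below 109: L = 2; count equal: E = 1; n = 9.
Percentile rank = 100·(2 + 0.5·1)/9 = 100·2.5/9 = 27.78.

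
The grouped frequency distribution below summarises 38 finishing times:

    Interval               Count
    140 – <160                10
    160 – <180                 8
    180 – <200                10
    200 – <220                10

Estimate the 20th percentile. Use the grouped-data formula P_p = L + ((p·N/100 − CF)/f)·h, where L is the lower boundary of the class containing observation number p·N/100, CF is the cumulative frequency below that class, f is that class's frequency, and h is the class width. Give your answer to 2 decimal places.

155.20

N = 38; target position k = 20/100 · 38 = 7.6.
Cumulative frequencies: 10, 18, 28, 38.
Observation 7.6 falls in the class 140 – <160.
L = 140, CF = 0, f = 10, h = 20.
P20 = 140 + ((7.6 − 0)/10)·20 = 140 + 15.2 = 155.2.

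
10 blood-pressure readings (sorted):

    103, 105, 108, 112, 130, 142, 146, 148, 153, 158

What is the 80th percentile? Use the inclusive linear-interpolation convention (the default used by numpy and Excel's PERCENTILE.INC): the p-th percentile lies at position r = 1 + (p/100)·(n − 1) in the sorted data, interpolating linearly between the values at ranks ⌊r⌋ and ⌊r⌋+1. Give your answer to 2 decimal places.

149.00

n = 10.
r = 1 + (80/100)·(10 − 1) = 1 + 7.2 = 8.2.
Rank 8 is 148 and rank 9 is 153.
Interpolate: 148 + 0.2·(153 − 148) = 148 + 0.2·5 = 149.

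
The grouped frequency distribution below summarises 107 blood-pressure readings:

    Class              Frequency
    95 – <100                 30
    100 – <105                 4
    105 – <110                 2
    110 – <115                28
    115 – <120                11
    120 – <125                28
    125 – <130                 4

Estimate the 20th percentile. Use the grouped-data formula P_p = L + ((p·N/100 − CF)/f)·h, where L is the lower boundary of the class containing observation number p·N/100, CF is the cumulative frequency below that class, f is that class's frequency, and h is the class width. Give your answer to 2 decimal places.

98.57

N = 107; target position k = 20/100 · 107 = 21.4.
Cumulative frequencies: 30, 34, 36, 64, 75, 103, 107.
Observation 21.4 falls in the class 95 – <100.
L = 95, CF = 0, f = 30, h = 5.
P20 = 95 + ((21.4 − 0)/30)·5 = 95 + 3.56667 = 98.5667.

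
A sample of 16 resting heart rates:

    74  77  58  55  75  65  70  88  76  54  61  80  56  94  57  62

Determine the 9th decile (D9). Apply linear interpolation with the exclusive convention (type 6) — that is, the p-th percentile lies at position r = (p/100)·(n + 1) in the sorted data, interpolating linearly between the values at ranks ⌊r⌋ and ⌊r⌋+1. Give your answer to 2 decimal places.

89.80

Sorted: 54, 55, 56, 57, 58, 61, 62, 65, 70, 74, 75, 76, 77, 80, 88, 94.
n = 16.
r = (90/100)·(16 + 1) = 15.3.
Rank 15 is 88 and rank 16 is 94.
Interpolate: 88 + 0.3·(94 − 88) = 88 + 0.3·6 = 89.8.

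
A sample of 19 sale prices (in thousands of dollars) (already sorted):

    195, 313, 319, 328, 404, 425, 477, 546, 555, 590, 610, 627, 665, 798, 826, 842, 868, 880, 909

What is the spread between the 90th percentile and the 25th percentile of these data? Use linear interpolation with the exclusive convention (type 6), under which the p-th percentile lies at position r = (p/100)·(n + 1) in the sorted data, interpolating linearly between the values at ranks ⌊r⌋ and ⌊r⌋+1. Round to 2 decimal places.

n = 19.
P25: r = 5 (integer) → 404.
P90: r = 18 (integer) → 880.
Difference: 880 − 404 = 476.

476.00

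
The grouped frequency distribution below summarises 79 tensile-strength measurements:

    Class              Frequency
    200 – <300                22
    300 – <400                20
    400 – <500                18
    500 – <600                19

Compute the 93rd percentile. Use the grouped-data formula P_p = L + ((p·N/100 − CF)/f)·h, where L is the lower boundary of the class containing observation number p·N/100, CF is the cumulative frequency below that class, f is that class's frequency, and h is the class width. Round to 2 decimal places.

N = 79; target position k = 93/100 · 79 = 73.47.
Cumulative frequencies: 22, 42, 60, 79.
Observation 73.47 falls in the class 500 – <600.
L = 500, CF = 60, f = 19, h = 100.
P93 = 500 + ((73.47 − 60)/19)·100 = 500 + 70.8947 = 570.895.

570.89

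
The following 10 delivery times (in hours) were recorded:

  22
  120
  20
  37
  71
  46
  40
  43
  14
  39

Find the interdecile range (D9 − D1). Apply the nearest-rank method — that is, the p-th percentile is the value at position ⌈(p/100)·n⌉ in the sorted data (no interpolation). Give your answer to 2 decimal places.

Sorted: 14, 20, 22, 37, 39, 40, 43, 46, 71, 120.
n = 10.
P10: rank ⌈10/100·10⌉ = 1 → 14.
P90: rank ⌈90/100·10⌉ = 9 → 71.
Difference: 71 − 14 = 57.

57.00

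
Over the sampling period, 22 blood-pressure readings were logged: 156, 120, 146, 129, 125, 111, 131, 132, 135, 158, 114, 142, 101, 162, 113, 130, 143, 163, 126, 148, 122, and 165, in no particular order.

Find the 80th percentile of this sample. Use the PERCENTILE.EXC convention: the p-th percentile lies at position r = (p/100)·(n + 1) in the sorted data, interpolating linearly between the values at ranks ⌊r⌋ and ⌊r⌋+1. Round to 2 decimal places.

156.80

Sorted: 101, 111, 113, 114, 120, 122, 125, 126, 129, 130, 131, 132, 135, 142, 143, 146, 148, 156, 158, 162, 163, 165.
n = 22.
r = (80/100)·(22 + 1) = 18.4.
Rank 18 is 156 and rank 19 is 158.
Interpolate: 156 + 0.4·(158 − 156) = 156 + 0.4·2 = 156.8.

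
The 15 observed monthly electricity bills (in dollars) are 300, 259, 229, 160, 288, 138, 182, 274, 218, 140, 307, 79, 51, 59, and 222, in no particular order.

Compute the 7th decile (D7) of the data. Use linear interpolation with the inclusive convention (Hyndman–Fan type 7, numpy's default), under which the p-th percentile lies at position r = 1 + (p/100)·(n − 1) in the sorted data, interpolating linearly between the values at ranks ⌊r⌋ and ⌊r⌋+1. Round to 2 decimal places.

Sorted: 51, 59, 79, 138, 140, 160, 182, 218, 222, 229, 259, 274, 288, 300, 307.
n = 15.
r = 1 + (70/100)·(15 − 1) = 1 + 9.8 = 10.8.
Rank 10 is 229 and rank 11 is 259.
Interpolate: 229 + 0.8·(259 − 229) = 229 + 0.8·30 = 253.

253.00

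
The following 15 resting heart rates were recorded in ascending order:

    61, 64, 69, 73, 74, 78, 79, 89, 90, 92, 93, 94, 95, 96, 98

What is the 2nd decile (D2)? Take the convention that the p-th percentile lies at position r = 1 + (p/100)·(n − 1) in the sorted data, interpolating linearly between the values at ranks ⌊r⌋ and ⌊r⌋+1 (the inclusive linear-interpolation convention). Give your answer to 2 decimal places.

n = 15.
r = 1 + (20/100)·(15 − 1) = 1 + 2.8 = 3.8.
Rank 3 is 69 and rank 4 is 73.
Interpolate: 69 + 0.8·(73 − 69) = 69 + 0.8·4 = 72.2.

72.20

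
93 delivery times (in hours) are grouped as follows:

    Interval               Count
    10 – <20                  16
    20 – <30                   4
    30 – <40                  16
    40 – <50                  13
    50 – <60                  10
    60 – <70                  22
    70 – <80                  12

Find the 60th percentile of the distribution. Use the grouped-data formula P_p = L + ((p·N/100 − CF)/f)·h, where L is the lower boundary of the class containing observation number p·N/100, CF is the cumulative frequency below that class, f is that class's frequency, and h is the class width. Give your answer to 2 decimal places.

56.80

N = 93; target position k = 60/100 · 93 = 55.8.
Cumulative frequencies: 16, 20, 36, 49, 59, 81, 93.
Observation 55.8 falls in the class 50 – <60.
L = 50, CF = 49, f = 10, h = 10.
P60 = 50 + ((55.8 − 49)/10)·10 = 50 + 6.8 = 56.8.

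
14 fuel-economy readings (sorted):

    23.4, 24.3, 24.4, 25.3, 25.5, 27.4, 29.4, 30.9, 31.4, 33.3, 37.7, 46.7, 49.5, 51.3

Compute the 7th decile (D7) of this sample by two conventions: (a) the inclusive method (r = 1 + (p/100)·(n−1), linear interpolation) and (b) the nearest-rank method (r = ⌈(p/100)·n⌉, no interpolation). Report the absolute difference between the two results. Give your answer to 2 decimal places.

n = 14.
(a) r = 10.1; between ranks 10 (33.3) and 11 (37.7): 33.74.
(b) the nearest-rank method: rank 10 → 33.3.
|33.74 − 33.3| = 0.44.

0.44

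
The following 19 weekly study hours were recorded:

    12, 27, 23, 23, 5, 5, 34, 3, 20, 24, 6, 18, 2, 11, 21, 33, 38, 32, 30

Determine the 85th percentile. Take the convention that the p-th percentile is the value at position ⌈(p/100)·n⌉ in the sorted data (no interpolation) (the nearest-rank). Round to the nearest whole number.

33

Sorted: 2, 3, 5, 5, 6, 11, 12, 18, 20, 21, 23, 23, 24, 27, 30, 32, 33, 34, 38.
n = 19.
Position = ⌈85/100 · 19⌉ = ⌈16.15⌉ = 17.
The value at rank 17 is 33.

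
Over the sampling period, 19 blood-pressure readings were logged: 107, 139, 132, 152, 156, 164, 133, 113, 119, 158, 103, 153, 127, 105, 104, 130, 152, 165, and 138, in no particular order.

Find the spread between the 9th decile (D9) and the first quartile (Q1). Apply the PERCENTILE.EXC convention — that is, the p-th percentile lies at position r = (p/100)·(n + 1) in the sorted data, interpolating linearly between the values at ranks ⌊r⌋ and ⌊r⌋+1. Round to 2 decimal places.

51.00

Sorted: 103, 104, 105, 107, 113, 119, 127, 130, 132, 133, 138, 139, 152, 152, 153, 156, 158, 164, 165.
n = 19.
P25: r = 5 (integer) → 113.
P90: r = 18 (integer) → 164.
Difference: 164 − 113 = 51.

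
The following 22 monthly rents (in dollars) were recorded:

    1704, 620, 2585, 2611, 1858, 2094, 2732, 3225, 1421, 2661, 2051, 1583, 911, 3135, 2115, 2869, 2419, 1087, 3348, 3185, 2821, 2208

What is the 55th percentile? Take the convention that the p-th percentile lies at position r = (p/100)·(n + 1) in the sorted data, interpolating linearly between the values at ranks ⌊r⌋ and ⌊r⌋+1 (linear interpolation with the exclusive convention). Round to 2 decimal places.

2526.90

Sorted: 620, 911, 1087, 1421, 1583, 1704, 1858, 2051, 2094, 2115, 2208, 2419, 2585, 2611, 2661, 2732, 2821, 2869, 3135, 3185, 3225, 3348.
n = 22.
r = (55/100)·(22 + 1) = 12.65.
Rank 12 is 2419 and rank 13 is 2585.
Interpolate: 2419 + 0.65·(2585 − 2419) = 2419 + 0.65·166 = 2526.9.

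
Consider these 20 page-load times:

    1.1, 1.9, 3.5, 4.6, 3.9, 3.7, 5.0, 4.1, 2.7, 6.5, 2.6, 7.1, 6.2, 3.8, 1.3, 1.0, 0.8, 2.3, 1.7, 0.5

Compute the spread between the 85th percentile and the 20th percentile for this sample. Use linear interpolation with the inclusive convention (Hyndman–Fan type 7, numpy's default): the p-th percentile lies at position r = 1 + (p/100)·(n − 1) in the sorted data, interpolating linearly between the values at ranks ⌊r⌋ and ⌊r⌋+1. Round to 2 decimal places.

3.92

Sorted: 0.5, 0.8, 1.0, 1.1, 1.3, 1.7, 1.9, 2.3, 2.6, 2.7, 3.5, 3.7, 3.8, 3.9, 4.1, 4.6, 5.0, 6.2, 6.5, 7.1.
n = 20.
P20: r = 4.8; ranks 4–5 are 1.1, 1.3; interpolating gives 1.26.
P85: r = 17.15; ranks 17–18 are 5.0, 6.2; interpolating gives 5.18.
Difference: 5.18 − 1.26 = 3.92.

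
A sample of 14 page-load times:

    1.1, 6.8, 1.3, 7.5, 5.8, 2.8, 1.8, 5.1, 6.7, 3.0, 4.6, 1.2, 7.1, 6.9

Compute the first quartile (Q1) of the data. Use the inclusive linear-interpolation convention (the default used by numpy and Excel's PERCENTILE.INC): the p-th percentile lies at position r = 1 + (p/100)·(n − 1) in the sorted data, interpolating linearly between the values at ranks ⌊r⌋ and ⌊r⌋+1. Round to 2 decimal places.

Sorted: 1.1, 1.2, 1.3, 1.8, 2.8, 3.0, 4.6, 5.1, 5.8, 6.7, 6.8, 6.9, 7.1, 7.5.
n = 14.
r = 1 + (25/100)·(14 − 1) = 1 + 3.25 = 4.25.
Rank 4 is 1.8 and rank 5 is 2.8.
Interpolate: 1.8 + 0.25·(2.8 − 1.8) = 1.8 + 0.25·1 = 2.05.

2.05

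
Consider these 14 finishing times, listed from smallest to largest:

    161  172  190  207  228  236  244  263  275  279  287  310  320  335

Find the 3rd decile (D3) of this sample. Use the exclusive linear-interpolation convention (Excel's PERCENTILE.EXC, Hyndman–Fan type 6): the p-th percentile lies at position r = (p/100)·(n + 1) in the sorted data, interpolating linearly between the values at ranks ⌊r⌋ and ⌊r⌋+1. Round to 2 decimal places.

n = 14.
r = (30/100)·(14 + 1) = 4.5.
Rank 4 is 207 and rank 5 is 228.
Interpolate: 207 + 0.5·(228 − 207) = 207 + 0.5·21 = 217.5.

217.50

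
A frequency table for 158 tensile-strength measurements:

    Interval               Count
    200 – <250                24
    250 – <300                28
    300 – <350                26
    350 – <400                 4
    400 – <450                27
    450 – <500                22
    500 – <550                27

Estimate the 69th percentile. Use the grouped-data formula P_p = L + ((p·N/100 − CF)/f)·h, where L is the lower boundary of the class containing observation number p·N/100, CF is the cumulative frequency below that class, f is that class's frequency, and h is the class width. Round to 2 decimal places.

450.05

N = 158; target position k = 69/100 · 158 = 109.02.
Cumulative frequencies: 24, 52, 78, 82, 109, 131, 158.
Observation 109.02 falls in the class 450 – <500.
L = 450, CF = 109, f = 22, h = 50.
P69 = 450 + ((109.02 − 109)/22)·50 = 450 + 0.0454545 = 450.045.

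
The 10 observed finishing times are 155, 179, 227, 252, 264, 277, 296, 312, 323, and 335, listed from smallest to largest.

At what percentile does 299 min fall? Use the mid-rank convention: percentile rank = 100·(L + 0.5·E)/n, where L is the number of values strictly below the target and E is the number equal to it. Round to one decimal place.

70.0

Count below 299: L = 7; count equal: E = 0; n = 10.
Percentile rank = 100·(7 + 0.5·0)/10 = 100·7/10 = 70.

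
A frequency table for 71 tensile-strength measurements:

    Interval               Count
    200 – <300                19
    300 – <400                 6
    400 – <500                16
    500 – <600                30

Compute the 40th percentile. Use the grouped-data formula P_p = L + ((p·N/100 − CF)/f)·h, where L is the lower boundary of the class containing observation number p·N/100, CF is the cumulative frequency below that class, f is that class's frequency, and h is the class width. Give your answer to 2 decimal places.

N = 71; target position k = 40/100 · 71 = 28.4.
Cumulative frequencies: 19, 25, 41, 71.
Observation 28.4 falls in the class 400 – <500.
L = 400, CF = 25, f = 16, h = 100.
P40 = 400 + ((28.4 − 25)/16)·100 = 400 + 21.25 = 421.25.

421.25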